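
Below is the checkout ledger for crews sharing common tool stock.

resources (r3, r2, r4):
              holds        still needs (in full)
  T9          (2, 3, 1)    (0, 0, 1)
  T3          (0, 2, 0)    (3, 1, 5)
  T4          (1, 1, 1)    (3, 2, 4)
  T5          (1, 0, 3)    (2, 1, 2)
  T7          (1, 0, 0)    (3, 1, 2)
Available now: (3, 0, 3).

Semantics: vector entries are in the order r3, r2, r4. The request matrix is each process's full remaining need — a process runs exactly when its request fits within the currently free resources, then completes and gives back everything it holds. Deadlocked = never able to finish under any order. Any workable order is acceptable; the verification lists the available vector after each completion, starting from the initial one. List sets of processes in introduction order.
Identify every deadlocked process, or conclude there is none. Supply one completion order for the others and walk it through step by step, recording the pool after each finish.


The deadlocked set is empty.
Key observation: starting with T9, each completion frees enough for the next — no one is permanently blocked.
One completion order for the rest: T9, T4, T5, T7, T3. Walking it through:
  pool = (3, 0, 3)
  run T9 (needs (0, 0, 1), free (3, 0, 3)); after release of (2, 3, 1) the pool is (5, 3, 4)
  run T4 (needs (3, 2, 4), free (5, 3, 4)); after release of (1, 1, 1) the pool is (6, 4, 5)
  run T5 (needs (2, 1, 2), free (6, 4, 5)); after release of (1, 0, 3) the pool is (7, 4, 8)
  run T7 (needs (3, 1, 2), free (7, 4, 8)); after release of (1, 0, 0) the pool is (8, 4, 8)
  run T3 (needs (3, 1, 5), free (8, 4, 8)); after release of (0, 2, 0) the pool is (8, 6, 8)


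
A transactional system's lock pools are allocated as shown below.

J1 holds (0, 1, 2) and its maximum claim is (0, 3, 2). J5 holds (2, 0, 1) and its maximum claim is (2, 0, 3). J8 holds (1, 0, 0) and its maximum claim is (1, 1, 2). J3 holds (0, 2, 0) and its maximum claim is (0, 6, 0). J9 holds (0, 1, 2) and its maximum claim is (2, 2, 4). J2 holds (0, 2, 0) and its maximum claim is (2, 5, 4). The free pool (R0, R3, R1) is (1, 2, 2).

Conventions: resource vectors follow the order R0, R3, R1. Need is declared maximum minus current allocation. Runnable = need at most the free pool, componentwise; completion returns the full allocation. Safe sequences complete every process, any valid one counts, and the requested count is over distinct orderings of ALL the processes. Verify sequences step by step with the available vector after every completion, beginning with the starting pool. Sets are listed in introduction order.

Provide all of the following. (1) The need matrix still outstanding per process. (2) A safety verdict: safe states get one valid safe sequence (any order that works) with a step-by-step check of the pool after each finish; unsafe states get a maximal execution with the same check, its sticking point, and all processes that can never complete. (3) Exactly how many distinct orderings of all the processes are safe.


(1) Outstanding need per process (order R0, R3, R1):
  J1: (0, 2, 0)
  J5: (0, 0, 2)
  J8: (0, 1, 2)
  J3: (0, 4, 0)
  J9: (2, 1, 2)
  J2: (2, 3, 4)
(2) SAFE. One safe sequence: J8, J1, J5, J2, J3, J9.
Key observation: J8 is the earliest step where a requested resource binds exactly: need (0, 1, 2), pool (1, 2, 2) at its turn.
Walking it through:
  pool = (1, 2, 2)
  run J8 (needs (0, 1, 2), free (1, 2, 2)); after release of (1, 0, 0) the pool is (2, 2, 2)
  run J1 (needs (0, 2, 0), free (2, 2, 2)); after release of (0, 1, 2) the pool is (2, 3, 4)
  run J5 (needs (0, 0, 2), free (2, 3, 4)); after release of (2, 0, 1) the pool is (4, 3, 5)
  run J2 (needs (2, 3, 4), free (4, 3, 5)); after release of (0, 2, 0) the pool is (4, 5, 5)
  run J3 (needs (0, 4, 0), free (4, 5, 5)); after release of (0, 2, 0) the pool is (4, 7, 5)
  run J9 (needs (2, 1, 2), free (4, 7, 5)); after release of (0, 1, 2) the pool is (4, 8, 7)
(3) Exactly 112 of the possible complete orderings are safe sequences.


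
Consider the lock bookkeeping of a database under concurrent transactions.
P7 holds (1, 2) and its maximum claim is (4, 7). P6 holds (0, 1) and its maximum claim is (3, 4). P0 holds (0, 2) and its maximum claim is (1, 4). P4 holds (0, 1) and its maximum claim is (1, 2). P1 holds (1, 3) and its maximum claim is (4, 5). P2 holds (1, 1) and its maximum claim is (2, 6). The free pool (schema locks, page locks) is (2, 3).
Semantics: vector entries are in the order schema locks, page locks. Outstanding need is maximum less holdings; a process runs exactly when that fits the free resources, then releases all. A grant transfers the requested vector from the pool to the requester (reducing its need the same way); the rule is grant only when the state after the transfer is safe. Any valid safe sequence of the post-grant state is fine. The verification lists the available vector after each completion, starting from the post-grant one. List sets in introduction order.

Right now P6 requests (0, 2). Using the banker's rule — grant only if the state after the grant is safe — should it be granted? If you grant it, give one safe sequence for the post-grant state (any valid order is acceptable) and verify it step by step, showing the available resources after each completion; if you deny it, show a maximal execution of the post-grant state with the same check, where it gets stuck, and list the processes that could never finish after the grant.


DENY: after the grant no complete ordering would exist.
Key observation: after P4, P0 the pool peaks at (2, 4), and each blocked process is short somewhere: P7 on schema locks, page locks; P6 on schema locks; P1 on schema locks; P2 on page locks.
After a pretend grant, a maximal execution: P4, P0 — then nothing else fits. Verifying each step:
  pool = (2, 1)
  run P4 (needs (1, 1), free (2, 1)); after release of (0, 1) the pool is (2, 2)
  run P0 (needs (1, 2), free (2, 2)); after release of (0, 2) the pool is (2, 4)
  P7 cannot run: need (3, 5) vs free (2, 4) (insufficient schema locks and page locks)
  P6 cannot run: need (3, 1) vs free (2, 4) (insufficient schema locks)
  P1 cannot run: need (3, 2) vs free (2, 4) (insufficient schema locks)
  P2 cannot run: need (1, 5) vs free (2, 4) (insufficient page locks)
Had the request been granted, P7, P6, P1 and P2 could never finish.


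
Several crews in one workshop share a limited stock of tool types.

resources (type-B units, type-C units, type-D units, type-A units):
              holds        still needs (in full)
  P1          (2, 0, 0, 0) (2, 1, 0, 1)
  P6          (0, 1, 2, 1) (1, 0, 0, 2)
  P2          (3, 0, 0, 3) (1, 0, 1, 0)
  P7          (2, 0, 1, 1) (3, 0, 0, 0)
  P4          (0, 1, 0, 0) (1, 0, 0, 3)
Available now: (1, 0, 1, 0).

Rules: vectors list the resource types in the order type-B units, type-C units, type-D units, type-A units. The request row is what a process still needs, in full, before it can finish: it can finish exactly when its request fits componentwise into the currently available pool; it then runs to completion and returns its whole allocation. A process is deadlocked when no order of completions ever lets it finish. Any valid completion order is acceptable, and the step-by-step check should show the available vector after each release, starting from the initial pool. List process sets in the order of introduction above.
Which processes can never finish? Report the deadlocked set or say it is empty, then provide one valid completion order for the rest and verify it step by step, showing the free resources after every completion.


The deadlocked set is empty.
Key observation: there is always a runnable process — P2 first — so the state unwinds completely.
A valid finishing order for the others: P2, P4, P7, P1, P6. Step-by-step check:
  pool = (1, 0, 1, 0)
  run P2 (needs (1, 0, 1, 0), free (1, 0, 1, 0)); after release of (3, 0, 0, 3) the pool is (4, 0, 1, 3)
  run P4 (needs (1, 0, 0, 3), free (4, 0, 1, 3)); after release of (0, 1, 0, 0) the pool is (4, 1, 1, 3)
  run P7 (needs (3, 0, 0, 0), free (4, 1, 1, 3)); after release of (2, 0, 1, 1) the pool is (6, 1, 2, 4)
  run P1 (needs (2, 1, 0, 1), free (6, 1, 2, 4)); after release of (2, 0, 0, 0) the pool is (8, 1, 2, 4)
  run P6 (needs (1, 0, 0, 2), free (8, 1, 2, 4)); after release of (0, 1, 2, 1) the pool is (8, 2, 4, 5)


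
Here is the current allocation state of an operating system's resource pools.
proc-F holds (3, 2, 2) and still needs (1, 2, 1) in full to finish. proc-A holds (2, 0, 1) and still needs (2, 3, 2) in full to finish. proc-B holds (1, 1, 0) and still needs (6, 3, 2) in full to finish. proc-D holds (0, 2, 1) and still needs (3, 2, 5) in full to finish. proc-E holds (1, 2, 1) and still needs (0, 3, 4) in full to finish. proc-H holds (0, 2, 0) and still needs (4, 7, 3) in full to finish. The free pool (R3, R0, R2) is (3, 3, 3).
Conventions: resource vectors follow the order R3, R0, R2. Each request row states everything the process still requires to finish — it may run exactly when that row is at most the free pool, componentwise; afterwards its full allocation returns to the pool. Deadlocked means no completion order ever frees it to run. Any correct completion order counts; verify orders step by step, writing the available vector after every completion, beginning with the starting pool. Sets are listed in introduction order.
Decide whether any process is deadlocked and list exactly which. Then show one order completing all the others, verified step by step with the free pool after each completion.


No process is deadlocked.
Key observation: proc-F leads a chain of completions in which each release enables another process.
A valid finishing order for the others: proc-F, proc-B, proc-E, proc-A, proc-H, proc-D. Verifying each step:
  pool = (3, 3, 3)
  run proc-F (needs (1, 2, 1), free (3, 3, 3)); after release of (3, 2, 2) the pool is (6, 5, 5)
  run proc-B (needs (6, 3, 2), free (6, 5, 5)); after release of (1, 1, 0) the pool is (7, 6, 5)
  run proc-E (needs (0, 3, 4), free (7, 6, 5)); after release of (1, 2, 1) the pool is (8, 8, 6)
  run proc-A (needs (2, 3, 2), free (8, 8, 6)); after release of (2, 0, 1) the pool is (10, 8, 7)
  run proc-H (needs (4, 7, 3), free (10, 8, 7)); after release of (0, 2, 0) the pool is (10, 10, 7)
  run proc-D (needs (3, 2, 5), free (10, 10, 7)); after release of (0, 2, 1) the pool is (10, 12, 8)


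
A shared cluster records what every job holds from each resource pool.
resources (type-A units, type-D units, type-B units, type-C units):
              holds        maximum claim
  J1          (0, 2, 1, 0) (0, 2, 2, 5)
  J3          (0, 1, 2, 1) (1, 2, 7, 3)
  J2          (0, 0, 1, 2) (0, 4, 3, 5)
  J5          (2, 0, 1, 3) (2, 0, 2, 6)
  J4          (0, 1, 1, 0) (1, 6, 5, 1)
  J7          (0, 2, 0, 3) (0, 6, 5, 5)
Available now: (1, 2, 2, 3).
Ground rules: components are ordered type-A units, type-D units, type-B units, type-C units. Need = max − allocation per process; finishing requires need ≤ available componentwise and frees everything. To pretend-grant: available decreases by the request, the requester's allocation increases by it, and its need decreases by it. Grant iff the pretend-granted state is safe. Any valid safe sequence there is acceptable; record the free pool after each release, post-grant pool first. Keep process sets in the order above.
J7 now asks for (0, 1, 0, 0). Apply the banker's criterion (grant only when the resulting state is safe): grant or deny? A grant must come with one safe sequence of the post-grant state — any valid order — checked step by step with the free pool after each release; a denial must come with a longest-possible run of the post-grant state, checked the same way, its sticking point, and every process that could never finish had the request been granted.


DENY. Granting would leave the state unsafe.
Key observation: after J5, J1 the pool peaks at (3, 3, 4, 6), and each blocked process is short somewhere: J3 on type-B units; J2 on type-D units; J4 on type-D units; J7 on type-B units.
On the post-grant state, J5, J1 is a maximal run — nothing extends it. Walking it through:
  pool = (1, 1, 2, 3)
  J5 needs (0, 0, 1, 3) <= (1, 1, 2, 3) -> finishes; pool += (2, 0, 1, 3) = (3, 1, 3, 6)
  J1 needs (0, 0, 1, 5) <= (3, 1, 3, 6) -> finishes; pool += (0, 2, 1, 0) = (3, 3, 4, 6)
  J3 cannot run: need (1, 1, 5, 2) vs free (3, 3, 4, 6) (insufficient type-B units)
  J2 cannot run: need (0, 4, 2, 3) vs free (3, 3, 4, 6) (insufficient type-D units)
  J4 cannot run: need (1, 5, 4, 1) vs free (3, 3, 4, 6) (insufficient type-D units)
  J7 cannot run: need (0, 3, 5, 2) vs free (3, 3, 4, 6) (insufficient type-B units)
Had the request been granted, J3, J2, J4 and J7 could never finish.


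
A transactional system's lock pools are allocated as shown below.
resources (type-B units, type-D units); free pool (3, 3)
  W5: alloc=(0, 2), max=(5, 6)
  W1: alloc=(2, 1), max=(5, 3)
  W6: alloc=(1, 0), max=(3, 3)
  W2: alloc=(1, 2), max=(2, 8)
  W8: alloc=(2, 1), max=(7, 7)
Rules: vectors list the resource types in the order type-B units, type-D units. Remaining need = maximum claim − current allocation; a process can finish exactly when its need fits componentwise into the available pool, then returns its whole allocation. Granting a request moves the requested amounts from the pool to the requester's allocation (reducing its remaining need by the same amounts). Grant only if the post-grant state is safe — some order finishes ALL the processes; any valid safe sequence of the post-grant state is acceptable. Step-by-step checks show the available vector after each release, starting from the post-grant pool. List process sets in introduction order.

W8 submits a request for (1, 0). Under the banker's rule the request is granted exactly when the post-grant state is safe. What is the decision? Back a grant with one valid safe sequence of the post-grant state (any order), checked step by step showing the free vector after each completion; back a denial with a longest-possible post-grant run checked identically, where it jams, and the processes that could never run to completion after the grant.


GRANT — the state after the grant stays safe, e.g. via W6, W1, W5, W2, W8.
Key observation: granting shrinks the pool to (2, 3), yet W6 still fits and the chain goes through.
Check on the post-grant state, step by step:
  pool = (2, 3)
  run W6 (needs (2, 3), free (2, 3)); after release of (1, 0) the pool is (3, 3)
  run W1 (needs (3, 2), free (3, 3)); after release of (2, 1) the pool is (5, 4)
  run W5 (needs (5, 4), free (5, 4)); after release of (0, 2) the pool is (5, 6)
  run W2 (needs (1, 6), free (5, 6)); after release of (1, 2) the pool is (6, 8)
  run W8 (needs (4, 6), free (6, 8)); after release of (3, 1) the pool is (9, 9)


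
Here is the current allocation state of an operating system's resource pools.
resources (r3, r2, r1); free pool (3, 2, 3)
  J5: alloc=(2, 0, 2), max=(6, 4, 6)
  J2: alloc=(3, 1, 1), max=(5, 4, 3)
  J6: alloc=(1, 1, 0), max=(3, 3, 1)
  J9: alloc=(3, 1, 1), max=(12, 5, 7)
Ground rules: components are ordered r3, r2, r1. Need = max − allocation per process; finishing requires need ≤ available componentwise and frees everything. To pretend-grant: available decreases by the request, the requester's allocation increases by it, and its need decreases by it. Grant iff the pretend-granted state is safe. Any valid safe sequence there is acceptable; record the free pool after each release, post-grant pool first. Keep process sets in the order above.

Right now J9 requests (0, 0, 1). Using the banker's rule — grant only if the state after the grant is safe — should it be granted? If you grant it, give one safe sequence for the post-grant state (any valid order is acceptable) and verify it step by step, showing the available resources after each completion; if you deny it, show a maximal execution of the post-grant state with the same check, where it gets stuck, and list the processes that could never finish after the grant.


DENY — the pretend-granted state is unsafe.
Key observation: J6, J2 can finish, but then (7, 4, 3) is all there is, and the blocked group's r1 demands exceed it.
On the post-grant state, J6, J2 is a maximal run — nothing extends it. Walking it through:
  pool = (3, 2, 2)
  J6 needs (2, 2, 1) <= (3, 2, 2) -> finishes; pool += (1, 1, 0) = (4, 3, 2)
  J2 needs (2, 3, 2) <= (4, 3, 2) -> finishes; pool += (3, 1, 1) = (7, 4, 3)
  J5 cannot run: need (4, 4, 4) vs free (7, 4, 3) (insufficient r1)
  J9 cannot run: need (9, 4, 5) vs free (7, 4, 3) (insufficient r3 and r1)
Post-grant, the permanently blocked set is J5 and J9.


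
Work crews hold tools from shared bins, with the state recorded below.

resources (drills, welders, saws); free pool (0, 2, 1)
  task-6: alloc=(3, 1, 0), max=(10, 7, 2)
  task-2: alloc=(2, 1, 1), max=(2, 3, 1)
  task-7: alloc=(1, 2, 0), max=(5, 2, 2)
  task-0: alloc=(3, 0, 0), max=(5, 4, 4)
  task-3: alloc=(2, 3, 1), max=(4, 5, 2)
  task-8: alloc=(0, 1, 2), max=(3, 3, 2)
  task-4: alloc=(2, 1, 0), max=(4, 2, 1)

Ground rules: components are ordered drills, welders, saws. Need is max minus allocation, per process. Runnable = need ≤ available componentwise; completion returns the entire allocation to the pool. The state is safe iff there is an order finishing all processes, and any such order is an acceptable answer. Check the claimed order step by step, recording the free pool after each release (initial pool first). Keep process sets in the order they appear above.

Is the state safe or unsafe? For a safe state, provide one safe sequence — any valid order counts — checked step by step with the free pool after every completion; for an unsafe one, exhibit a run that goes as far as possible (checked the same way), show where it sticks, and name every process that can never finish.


The state is SAFE; one workable sequence: task-2, task-3, task-8, task-0, task-4, task-6, task-7.
Key observation: task-2 marks the first exact bind of the order: its need (0, 2, 0) fits the free (0, 2, 1) with zero slack on a requested resource.
Verifying each step:
  pool = (0, 2, 1)
  run task-2 (needs (0, 2, 0), free (0, 2, 1)); after release of (2, 1, 1) the pool is (2, 3, 2)
  run task-3 (needs (2, 2, 1), free (2, 3, 2)); after release of (2, 3, 1) the pool is (4, 6, 3)
  run task-8 (needs (3, 2, 0), free (4, 6, 3)); after release of (0, 1, 2) the pool is (4, 7, 5)
  run task-0 (needs (2, 4, 4), free (4, 7, 5)); after release of (3, 0, 0) the pool is (7, 7, 5)
  run task-4 (needs (2, 1, 1), free (7, 7, 5)); after release of (2, 1, 0) the pool is (9, 8, 5)
  run task-6 (needs (7, 6, 2), free (9, 8, 5)); after release of (3, 1, 0) the pool is (12, 9, 5)
  run task-7 (needs (4, 0, 2), free (12, 9, 5)); after release of (1, 2, 0) the pool is (13, 11, 5)


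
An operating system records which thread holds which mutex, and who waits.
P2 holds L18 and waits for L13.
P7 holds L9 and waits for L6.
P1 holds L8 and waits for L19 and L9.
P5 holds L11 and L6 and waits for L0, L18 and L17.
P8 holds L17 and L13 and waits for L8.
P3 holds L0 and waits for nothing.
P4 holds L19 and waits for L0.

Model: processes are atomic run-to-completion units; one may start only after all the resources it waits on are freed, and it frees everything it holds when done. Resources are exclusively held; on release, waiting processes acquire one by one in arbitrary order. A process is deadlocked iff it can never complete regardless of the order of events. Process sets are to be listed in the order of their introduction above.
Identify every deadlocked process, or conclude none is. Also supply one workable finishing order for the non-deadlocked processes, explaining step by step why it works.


The deadlocked set is P2, P7, P1, P5 and P8.
Key observation: the cycle P2 -> P8 -> P1 -> P7 -> P5 -> P2 can never break — each member waits on the next; no other process is dragged down with it.
One completion order for the rest: P3, P4.
Step-by-step check:
  P3 waits on nothing -> runs at once and releases L0
  P4 waits on L0 — all released -> runs and releases L19


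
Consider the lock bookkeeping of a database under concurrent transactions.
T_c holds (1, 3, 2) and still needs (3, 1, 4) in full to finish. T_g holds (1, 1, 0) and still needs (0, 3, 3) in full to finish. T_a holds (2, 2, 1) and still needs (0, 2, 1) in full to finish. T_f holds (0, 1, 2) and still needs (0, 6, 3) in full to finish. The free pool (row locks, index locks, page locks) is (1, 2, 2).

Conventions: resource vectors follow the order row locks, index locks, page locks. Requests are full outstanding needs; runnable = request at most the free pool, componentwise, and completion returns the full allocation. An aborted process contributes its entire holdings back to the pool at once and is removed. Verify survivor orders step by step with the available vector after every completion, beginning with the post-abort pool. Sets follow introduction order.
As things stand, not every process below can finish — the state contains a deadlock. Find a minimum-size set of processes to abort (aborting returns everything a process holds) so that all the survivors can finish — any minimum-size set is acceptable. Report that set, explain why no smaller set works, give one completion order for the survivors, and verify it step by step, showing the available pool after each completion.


The answer: abort T_c.
Key observation: before aborting T_c, T_f was permanently blocked — no order could ever run it; afterwards it completes at step 3.
Minimality: the empty abort set fails — the state is deadlocked as it stands.
One survivor order: T_g, T_a, T_f. Walking it through (post-abort pool first):
  pool = (2, 5, 4)
  T_g needs (0, 3, 3) <= (2, 5, 4) -> finishes; pool += (1, 1, 0) = (3, 6, 4)
  T_a needs (0, 2, 1) <= (3, 6, 4) -> finishes; pool += (2, 2, 1) = (5, 8, 5)
  T_f needs (0, 6, 3) <= (5, 8, 5) -> finishes; pool += (0, 1, 2) = (5, 9, 7)


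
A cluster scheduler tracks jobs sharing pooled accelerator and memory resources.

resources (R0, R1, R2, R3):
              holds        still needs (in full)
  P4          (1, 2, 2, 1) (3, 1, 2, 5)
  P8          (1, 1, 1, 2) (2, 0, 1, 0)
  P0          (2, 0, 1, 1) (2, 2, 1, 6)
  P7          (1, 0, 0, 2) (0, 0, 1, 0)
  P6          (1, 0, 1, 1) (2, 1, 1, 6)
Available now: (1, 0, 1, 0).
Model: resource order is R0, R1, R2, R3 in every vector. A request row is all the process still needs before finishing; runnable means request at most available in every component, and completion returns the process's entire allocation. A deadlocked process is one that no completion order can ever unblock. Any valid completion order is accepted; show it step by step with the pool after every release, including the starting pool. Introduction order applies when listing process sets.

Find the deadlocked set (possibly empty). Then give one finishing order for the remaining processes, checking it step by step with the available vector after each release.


Deadlocked: P4, P0 and P6.
Key observation: once P7, P8 finish, the pool peaks at (3, 1, 2, 4) — and every remaining process still needs more R3 than that.
The rest can finish in the order P7, P8. Walking it through:
  pool = (1, 0, 1, 0)
  run P7 (needs (0, 0, 1, 0), free (1, 0, 1, 0)); after release of (1, 0, 0, 2) the pool is (2, 0, 1, 2)
  run P8 (needs (2, 0, 1, 0), free (2, 0, 1, 2)); after release of (1, 1, 1, 2) the pool is (3, 1, 2, 4)
The stuck group stays short no matter what:
  blocked: P4 wants (3, 1, 2, 5), pool (3, 1, 2, 4) — not enough R3
  blocked: P0 wants (2, 2, 1, 6), pool (3, 1, 2, 4) — not enough R1 and R3
  blocked: P6 wants (2, 1, 1, 6), pool (3, 1, 2, 4) — not enough R3


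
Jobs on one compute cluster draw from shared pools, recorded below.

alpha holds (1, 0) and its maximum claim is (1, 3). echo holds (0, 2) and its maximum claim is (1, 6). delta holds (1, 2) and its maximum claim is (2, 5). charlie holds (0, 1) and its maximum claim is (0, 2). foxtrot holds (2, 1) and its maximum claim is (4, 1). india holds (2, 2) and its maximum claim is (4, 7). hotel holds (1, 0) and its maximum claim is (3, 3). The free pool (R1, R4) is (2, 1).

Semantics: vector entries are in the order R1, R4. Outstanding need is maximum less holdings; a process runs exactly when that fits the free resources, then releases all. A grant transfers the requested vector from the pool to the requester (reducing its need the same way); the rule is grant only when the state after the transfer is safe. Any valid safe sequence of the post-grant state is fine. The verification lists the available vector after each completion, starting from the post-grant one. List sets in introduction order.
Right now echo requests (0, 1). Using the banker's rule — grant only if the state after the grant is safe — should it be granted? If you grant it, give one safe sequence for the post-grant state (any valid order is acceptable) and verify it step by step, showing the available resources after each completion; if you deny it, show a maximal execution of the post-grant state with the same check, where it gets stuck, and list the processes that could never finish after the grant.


DENY. Granting would leave the state unsafe.
Key observation: no order helps: past foxtrot, charlie, the free pool tops out at (4, 2), below what each blocked process needs in R4.
Pretend the grant happened; the run foxtrot, charlie goes as far as possible. Verifying each step:
  pool = (2, 0)
  run foxtrot (needs (2, 0), free (2, 0)); after release of (2, 1) the pool is (4, 1)
  run charlie (needs (0, 1), free (4, 1)); after release of (0, 1) the pool is (4, 2)
  alpha cannot run: need (0, 3) vs free (4, 2) (insufficient R4)
  echo cannot run: need (1, 3) vs free (4, 2) (insufficient R4)
  delta cannot run: need (1, 3) vs free (4, 2) (insufficient R4)
  india cannot run: need (2, 5) vs free (4, 2) (insufficient R4)
  hotel cannot run: need (2, 3) vs free (4, 2) (insufficient R4)
Had the request been granted, alpha, echo, delta, india and hotel could never finish.


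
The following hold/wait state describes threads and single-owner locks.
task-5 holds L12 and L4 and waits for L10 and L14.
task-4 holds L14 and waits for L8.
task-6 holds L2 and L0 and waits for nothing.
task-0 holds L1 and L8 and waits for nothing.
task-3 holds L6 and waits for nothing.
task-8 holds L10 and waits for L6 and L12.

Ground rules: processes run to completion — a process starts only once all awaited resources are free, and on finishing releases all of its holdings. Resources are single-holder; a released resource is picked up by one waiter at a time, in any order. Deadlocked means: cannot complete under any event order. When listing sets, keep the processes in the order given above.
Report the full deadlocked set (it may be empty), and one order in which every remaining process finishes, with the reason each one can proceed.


Deadlocked set: task-5 and task-8.
Key observation: the wait chain closes on itself along task-5 -> task-8 -> task-5; no other process is dragged down with it.
One completion order for the rest: task-0, task-4, task-6, task-3.
Verifying each step:
  run task-0 (it waits on nothing); releases L1 and L8
  task-4 waits on L8 — all released -> runs and releases L14
  run task-6 (it waits on nothing); releases L2 and L0
  run task-3 (it waits on nothing); releases L6


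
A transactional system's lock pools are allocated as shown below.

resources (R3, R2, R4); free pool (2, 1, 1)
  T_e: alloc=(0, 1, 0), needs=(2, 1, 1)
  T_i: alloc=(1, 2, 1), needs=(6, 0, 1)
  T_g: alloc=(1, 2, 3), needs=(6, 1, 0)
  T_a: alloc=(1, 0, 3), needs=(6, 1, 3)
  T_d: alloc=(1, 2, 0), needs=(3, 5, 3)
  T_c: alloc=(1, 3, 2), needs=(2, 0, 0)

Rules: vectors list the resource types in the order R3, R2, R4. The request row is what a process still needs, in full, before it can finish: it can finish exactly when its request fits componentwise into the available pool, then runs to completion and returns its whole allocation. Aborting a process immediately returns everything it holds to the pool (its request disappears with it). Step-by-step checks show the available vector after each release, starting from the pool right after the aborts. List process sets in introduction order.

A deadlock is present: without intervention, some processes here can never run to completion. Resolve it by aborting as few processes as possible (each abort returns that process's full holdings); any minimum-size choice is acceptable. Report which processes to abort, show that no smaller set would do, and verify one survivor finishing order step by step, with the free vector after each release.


The answer: abort T_i and T_a.
Key observation: aborting T_i and T_a returns (2, 2, 4), and T_g — hopeless before — runs at step 4 with the returned capacity in the pool.
No one abort is enough; case by case: T_e alone leaves T_i blocked (short on R3); T_i alone leaves T_g blocked (short on R3); T_g alone leaves T_i blocked (short on R3); T_a alone leaves T_i blocked (short on R3); T_d alone leaves T_i blocked (short on R3); T_c alone leaves T_i blocked (short on R3).
Survivors finish in the order: T_e, T_c, T_d, T_g. Step-by-step check (pool after the aborts first):
  pool = (4, 3, 5)
  T_e needs (2, 1, 1) <= (4, 3, 5) -> finishes; pool += (0, 1, 0) = (4, 4, 5)
  T_c needs (2, 0, 0) <= (4, 4, 5) -> finishes; pool += (1, 3, 2) = (5, 7, 7)
  T_d needs (3, 5, 3) <= (5, 7, 7) -> finishes; pool += (1, 2, 0) = (6, 9, 7)
  T_g needs (6, 1, 0) <= (6, 9, 7) -> finishes; pool += (1, 2, 3) = (7, 11, 10)


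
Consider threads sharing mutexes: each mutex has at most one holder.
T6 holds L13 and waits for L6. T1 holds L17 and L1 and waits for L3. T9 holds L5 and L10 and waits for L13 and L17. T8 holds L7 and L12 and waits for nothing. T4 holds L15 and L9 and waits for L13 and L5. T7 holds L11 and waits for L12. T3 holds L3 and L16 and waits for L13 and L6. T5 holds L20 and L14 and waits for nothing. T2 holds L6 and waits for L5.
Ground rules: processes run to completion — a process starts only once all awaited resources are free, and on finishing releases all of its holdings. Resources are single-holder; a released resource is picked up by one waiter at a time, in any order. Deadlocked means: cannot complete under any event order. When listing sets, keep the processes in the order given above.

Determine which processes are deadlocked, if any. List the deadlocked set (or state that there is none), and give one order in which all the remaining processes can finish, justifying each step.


Deadlocked: T6, T1, T9, T4, T3 and T2.
Key observation: the cycle T6 -> T2 -> T9 -> T6 can never break — each member waits on the next; T1 and T3 are caught in further circular waits and T4 waits into the deadlock from upstream.
The rest can finish in the order T5, T8, T7.
Walking it through:
  T5: no waits; runs immediately, freeing L20 and L14
  T8: no waits; runs immediately, freeing L7 and L12
  T7: everything it awaited (L12) is free; runs, freeing L11


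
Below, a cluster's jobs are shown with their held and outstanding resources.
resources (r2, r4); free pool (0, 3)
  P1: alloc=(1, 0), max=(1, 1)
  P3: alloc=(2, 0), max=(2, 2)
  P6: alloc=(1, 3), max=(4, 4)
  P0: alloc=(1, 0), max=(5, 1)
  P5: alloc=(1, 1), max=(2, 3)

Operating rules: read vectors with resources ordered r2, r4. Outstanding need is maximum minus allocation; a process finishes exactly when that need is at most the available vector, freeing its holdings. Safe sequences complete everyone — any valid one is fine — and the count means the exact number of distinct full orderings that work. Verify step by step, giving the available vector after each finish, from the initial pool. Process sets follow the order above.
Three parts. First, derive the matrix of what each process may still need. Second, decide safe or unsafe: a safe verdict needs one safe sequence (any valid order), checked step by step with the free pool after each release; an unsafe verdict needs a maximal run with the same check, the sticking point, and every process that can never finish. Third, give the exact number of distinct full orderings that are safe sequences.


(1) Outstanding need per process (order r2, r4):
  P1: (0, 1)
  P3: (0, 2)
  P6: (3, 1)
  P0: (4, 1)
  P5: (1, 2)
(2) SAFE. One safe sequence: P1, P3, P5, P6, P0.
Key observation: nothing binds to the last unit here — the tightest requested-resource margin is 1, first seen at P3 ((0, 2) against (1, 3)).
Walking it through:
  pool = (0, 3)
  run P1 (needs (0, 1), free (0, 3)); after release of (1, 0) the pool is (1, 3)
  run P3 (needs (0, 2), free (1, 3)); after release of (2, 0) the pool is (3, 3)
  run P5 (needs (1, 2), free (3, 3)); after release of (1, 1) the pool is (4, 4)
  run P6 (needs (3, 1), free (4, 4)); after release of (1, 3) the pool is (5, 7)
  run P0 (needs (4, 1), free (5, 7)); after release of (1, 0) the pool is (6, 7)
(3) The exact count: 14 of the possible complete orderings are safe sequences.


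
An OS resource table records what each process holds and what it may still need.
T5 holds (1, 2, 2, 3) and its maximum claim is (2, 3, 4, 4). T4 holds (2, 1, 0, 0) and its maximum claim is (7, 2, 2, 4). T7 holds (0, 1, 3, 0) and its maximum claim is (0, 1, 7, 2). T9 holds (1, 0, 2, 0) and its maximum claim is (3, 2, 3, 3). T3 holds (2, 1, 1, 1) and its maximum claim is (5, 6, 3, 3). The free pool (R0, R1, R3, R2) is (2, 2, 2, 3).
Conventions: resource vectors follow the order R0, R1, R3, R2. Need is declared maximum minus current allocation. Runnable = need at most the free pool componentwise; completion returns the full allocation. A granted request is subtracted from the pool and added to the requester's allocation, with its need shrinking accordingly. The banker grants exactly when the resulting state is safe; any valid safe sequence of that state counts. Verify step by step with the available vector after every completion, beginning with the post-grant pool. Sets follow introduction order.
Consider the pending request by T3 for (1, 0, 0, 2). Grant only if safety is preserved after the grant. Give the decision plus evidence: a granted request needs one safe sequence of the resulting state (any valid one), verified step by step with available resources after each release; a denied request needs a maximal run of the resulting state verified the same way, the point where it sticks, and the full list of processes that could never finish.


GRANT — the state after the grant stays safe, e.g. via T5, T7, T3, T9, T4.
Key observation: even at the reduced pool (1, 2, 2, 1), T5 fits immediately, so safety survives the grant.
Check on the post-grant state, step by step:
  pool = (1, 2, 2, 1)
  T5 needs (1, 1, 2, 1) <= (1, 2, 2, 1) -> finishes; pool += (1, 2, 2, 3) = (2, 4, 4, 4)
  T7 needs (0, 0, 4, 2) <= (2, 4, 4, 4) -> finishes; pool += (0, 1, 3, 0) = (2, 5, 7, 4)
  T3 needs (2, 5, 2, 0) <= (2, 5, 7, 4) -> finishes; pool += (3, 1, 1, 3) = (5, 6, 8, 7)
  T9 needs (2, 2, 1, 3) <= (5, 6, 8, 7) -> finishes; pool += (1, 0, 2, 0) = (6, 6, 10, 7)
  T4 needs (5, 1, 2, 4) <= (6, 6, 10, 7) -> finishes; pool += (2, 1, 0, 0) = (8, 7, 10, 7)


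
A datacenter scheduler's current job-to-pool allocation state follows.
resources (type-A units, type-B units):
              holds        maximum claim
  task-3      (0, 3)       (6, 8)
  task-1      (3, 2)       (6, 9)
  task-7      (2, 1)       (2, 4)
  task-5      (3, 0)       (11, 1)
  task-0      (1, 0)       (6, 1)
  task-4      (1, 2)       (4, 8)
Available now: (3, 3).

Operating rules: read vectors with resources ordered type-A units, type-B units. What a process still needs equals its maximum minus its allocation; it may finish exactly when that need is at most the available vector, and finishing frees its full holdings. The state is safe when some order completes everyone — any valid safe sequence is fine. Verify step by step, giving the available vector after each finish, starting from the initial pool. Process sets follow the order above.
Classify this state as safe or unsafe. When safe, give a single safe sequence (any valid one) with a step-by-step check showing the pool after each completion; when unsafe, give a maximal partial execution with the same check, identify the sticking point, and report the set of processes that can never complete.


UNSAFE — no complete ordering exists.
Key observation: after task-7, task-0 the pool peaks at (6, 4), and each blocked process is short somewhere: task-3 on type-B units; task-1 on type-B units; task-5 on type-A units; task-4 on type-B units.
Going as far as possible: task-7, task-0; after that, nothing fits. Walking it through:
  pool = (3, 3)
  task-7 needs (0, 3) <= (3, 3) -> finishes; pool += (2, 1) = (5, 4)
  task-0 needs (5, 1) <= (5, 4) -> finishes; pool += (1, 0) = (6, 4)
  task-3 cannot run: need (6, 5) vs free (6, 4) (insufficient type-B units)
  task-1 cannot run: need (3, 7) vs free (6, 4) (insufficient type-B units)
  task-5 cannot run: need (8, 1) vs free (6, 4) (insufficient type-A units)
  task-4 cannot run: need (3, 6) vs free (6, 4) (insufficient type-B units)
Never able to finish: task-3, task-1, task-5 and task-4.


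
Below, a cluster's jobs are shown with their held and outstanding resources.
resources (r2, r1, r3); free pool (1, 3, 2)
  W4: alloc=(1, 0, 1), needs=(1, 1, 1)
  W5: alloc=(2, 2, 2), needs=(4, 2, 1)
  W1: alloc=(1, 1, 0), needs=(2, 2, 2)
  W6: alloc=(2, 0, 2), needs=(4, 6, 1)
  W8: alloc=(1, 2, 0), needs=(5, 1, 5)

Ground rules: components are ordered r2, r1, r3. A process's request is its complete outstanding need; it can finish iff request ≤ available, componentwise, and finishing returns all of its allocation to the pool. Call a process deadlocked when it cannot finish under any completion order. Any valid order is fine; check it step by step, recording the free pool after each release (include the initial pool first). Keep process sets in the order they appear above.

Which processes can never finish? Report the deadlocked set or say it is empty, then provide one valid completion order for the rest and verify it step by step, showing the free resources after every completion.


The deadlocked set is W5, W6 and W8.
Key observation: W4, W1 can finish, but then (3, 4, 3) is all there is, and the blocked group's r2 demands exceed it.
One completion order for the rest: W4, W1. Walking it through:
  pool = (1, 3, 2)
  W4: need (1, 1, 1) fits (1, 3, 2); releases (1, 0, 1), pool now (2, 3, 3)
  W1: need (2, 2, 2) fits (2, 3, 3); releases (1, 1, 0), pool now (3, 4, 3)
The stuck group stays short no matter what:
  W5 cannot run: need (4, 2, 1) vs free (3, 4, 3) (insufficient r2)
  W6 cannot run: need (4, 6, 1) vs free (3, 4, 3) (insufficient r2 and r1)
  W8 cannot run: need (5, 1, 5) vs free (3, 4, 3) (insufficient r2 and r3)


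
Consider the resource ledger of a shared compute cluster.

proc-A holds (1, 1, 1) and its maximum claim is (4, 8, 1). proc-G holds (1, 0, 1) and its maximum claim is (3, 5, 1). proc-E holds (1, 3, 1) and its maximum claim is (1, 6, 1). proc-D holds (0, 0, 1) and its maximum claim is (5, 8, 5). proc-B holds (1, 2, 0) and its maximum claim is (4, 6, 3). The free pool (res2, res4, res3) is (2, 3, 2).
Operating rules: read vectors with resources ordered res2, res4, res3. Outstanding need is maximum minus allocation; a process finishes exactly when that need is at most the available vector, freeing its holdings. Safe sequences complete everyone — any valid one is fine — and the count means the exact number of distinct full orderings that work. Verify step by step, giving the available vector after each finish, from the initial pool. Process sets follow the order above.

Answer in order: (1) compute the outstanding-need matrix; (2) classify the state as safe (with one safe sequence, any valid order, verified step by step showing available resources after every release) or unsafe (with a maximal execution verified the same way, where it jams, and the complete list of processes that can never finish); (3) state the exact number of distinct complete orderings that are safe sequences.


(1) Remaining need (order res2, res4, res3):
  proc-A: (3, 7, 0)
  proc-G: (2, 5, 0)
  proc-E: (0, 3, 0)
  proc-D: (5, 8, 4)
  proc-B: (3, 4, 3)
(2) SAFE, for example via the order proc-E, proc-B, proc-G, proc-A, proc-D.
Key observation: the order's first zero-slack moment is proc-E ((0, 3, 0) needed, (2, 3, 2) free — a requested resource with nothing to spare).
Verifying each step:
  pool = (2, 3, 2)
  run proc-E (needs (0, 3, 0), free (2, 3, 2)); after release of (1, 3, 1) the pool is (3, 6, 3)
  run proc-B (needs (3, 4, 3), free (3, 6, 3)); after release of (1, 2, 0) the pool is (4, 8, 3)
  run proc-G (needs (2, 5, 0), free (4, 8, 3)); after release of (1, 0, 1) the pool is (5, 8, 4)
  run proc-A (needs (3, 7, 0), free (5, 8, 4)); after release of (1, 1, 1) the pool is (6, 9, 5)
  run proc-D (needs (5, 8, 4), free (6, 9, 5)); after release of (0, 0, 1) the pool is (6, 9, 6)
(3) The exact count: 6 of the possible complete orderings are safe sequences.
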